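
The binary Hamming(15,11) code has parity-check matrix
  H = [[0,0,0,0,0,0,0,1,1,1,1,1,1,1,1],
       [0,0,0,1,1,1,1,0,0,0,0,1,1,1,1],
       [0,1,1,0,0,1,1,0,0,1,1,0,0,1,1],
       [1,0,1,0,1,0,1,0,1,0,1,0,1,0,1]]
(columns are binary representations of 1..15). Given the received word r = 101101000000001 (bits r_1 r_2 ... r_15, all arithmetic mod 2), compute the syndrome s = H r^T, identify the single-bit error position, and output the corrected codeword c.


s = (1, 1, 1, 1)^T, error position = 15, corrected codeword c = 101101000000000

Compute s = H r^T mod 2 one row at a time:
  s_1 = 0 + 0 + 0 + 0 + 0 + 0 + 0 + 1 = 1 ≡ 1 (mod 2).
  s_2 = 1 + 0 + 1 + 0 + 0 + 0 + 0 + 1 = 3 ≡ 1 (mod 2).
  s_3 = 0 + 1 + 1 + 0 + 0 + 0 + 0 + 1 = 3 ≡ 1 (mod 2).
  s_4 = 1 + 1 + 0 + 0 + 0 + 0 + 0 + 1 = 3 ≡ 1 (mod 2).
s = (1, 1, 1, 1)^T — this equals column 15 of H (binary 1111), so error is at position 15.
Correct: flip bit 15 of r = 101101000000001 to get c = 101101000000000.


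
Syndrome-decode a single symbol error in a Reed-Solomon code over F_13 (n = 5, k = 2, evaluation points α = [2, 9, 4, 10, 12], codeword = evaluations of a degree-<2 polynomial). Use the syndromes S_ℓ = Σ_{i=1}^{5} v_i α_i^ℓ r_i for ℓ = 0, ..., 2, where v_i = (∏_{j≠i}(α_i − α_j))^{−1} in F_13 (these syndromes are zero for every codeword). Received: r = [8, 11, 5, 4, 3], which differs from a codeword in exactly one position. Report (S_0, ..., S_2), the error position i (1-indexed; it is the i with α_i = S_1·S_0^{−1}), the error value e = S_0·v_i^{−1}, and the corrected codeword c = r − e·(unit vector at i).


S = (11, 5, 7), error at position 3, error magnitude e = 11, c = [8, 11, 7, 4, 3].

Step 1: column multipliers v_i = (∏_{j≠i}(α_i − α_j))^{−1} mod 13.
  i = 1 (α = 2): (2−9)(2−4)(2−10)(2−12) = (−7)·(−2)·(−8)·(−10) = 1120 ≡ 2, so v_1 = 2^{−1} = 7 (mod 13).
  i = 2 (α = 9): (9−2)(9−4)(9−10)(9−12) = 7·5·(−1)·(−3) = 105 ≡ 1, so v_2 = 1^{−1} = 1 (mod 13).
  i = 3 (α = 4): (4−2)(4−9)(4−10)(4−12) = 2·(−5)·(−6)·(−8) = −480 ≡ 1, so v_3 = 1^{−1} = 1 (mod 13).
  i = 4 (α = 10): (10−2)(10−9)(10−4)(10−12) = 8·1·6·(−2) = −96 ≡ 8, so v_4 = 8^{−1} = 5 (mod 13).
  i = 5 (α = 12): (12−2)(12−9)(12−4)(12−10) = 10·3·8·2 = 480 ≡ 12, so v_5 = 12^{−1} = 12 (mod 13).
  v = [7, 1, 1, 5, 12].
Step 2: syndromes of r = [8, 11, 5, 4, 3] (all sums mod 13).
  S_0 = Σ v_i r_i = 7·8 + 1·11 + 1·5 + 5·4 + 12·3 = 128 ≡ 11.
  S_1 = Σ v_i α_i r_i = 7·2·8 + 1·9·11 + 1·4·5 + 5·10·4 + 12·12·3 = 863 ≡ 5.
  α_i^2 mod 13 = [4, 3, 3, 9, 1].
  S_2 = Σ v_i α_i^2 r_i = 7·4·8 + 1·3·11 + 1·3·5 + 5·9·4 + 12·1·3 = 488 ≡ 7.
  S = (11, 5, 7) ≠ 0, so r is not a codeword (an error is present).
Step 3: locate the error. For a single error e at position i, S_ℓ = v_i·e·α_i^ℓ, so α_err = S_1/S_0.
  S_0^{−1} = 11^{−1} = 6 (mod 13), so α_err = 5·6 = 30 ≡ 4 = α_3. Error position i = 3.
  Consistency check: S_2/S_1 = 7·8 = 56 ≡ 4 = α_err ✓ (single-error assumption holds).
Step 4: error magnitude e = S_0/v_3 = S_0·∏_{j≠3}(α_3 − α_j) = 11·1 = 11 ≡ 11 (mod 13).
Step 5: correct position 3: c_3 = r_3 − e = 5 − 11 ≡ 7 (mod 13). Hence c = [8, 11, 7, 4, 3].
  Check: interpolating c through the α_i gives m(x) = 9 + 6·x (degree < 2) with m(α_i) = c_i for every i, so c is indeed a codeword.


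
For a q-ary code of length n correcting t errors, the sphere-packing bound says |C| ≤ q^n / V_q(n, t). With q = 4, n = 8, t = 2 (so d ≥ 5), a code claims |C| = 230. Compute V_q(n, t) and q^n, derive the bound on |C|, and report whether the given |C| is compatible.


V_q(n, t) = 277, q^n = 65536, Hamming bound = 236, |C| = 230 ≤ bound (satisfied).

Step 1: Compute V_q(n, t) = Σ_{j=0}^2 C(n, j) (q−1)^j.
  j = 0: C(8,0)·(3)^0 = 1·1 = 1.
  j = 1: C(8,1)·(3)^1 = 8·3 = 24.
  j = 2: C(8,2)·(3)^2 = 28·9 = 252.
  V_q(n, t) = 1 + 24 + 252 = 277.
Step 2: q^n = 4^8 = 65536.
Step 3: Hamming bound ⌊q^n / V_q(n,t)⌋ = ⌊65536/277⌋ = 236.
Step 4: Compare |C| = 230 to 236: satisfied.
The claimed |C| lies below the Hamming bound.


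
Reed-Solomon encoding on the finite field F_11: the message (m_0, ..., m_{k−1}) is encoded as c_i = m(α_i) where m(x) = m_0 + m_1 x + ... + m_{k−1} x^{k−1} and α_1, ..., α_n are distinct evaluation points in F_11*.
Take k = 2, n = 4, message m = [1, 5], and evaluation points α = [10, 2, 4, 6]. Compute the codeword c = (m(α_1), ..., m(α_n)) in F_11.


c = [7, 0, 10, 9]

Message polynomial: m(x) = 1 + 5·x (mod 11).
For each evaluation point α_i, compute m(α_i) mod 11:
  α_1 = 10: Horner steps 5 → 7, so m(10) = 7.
  α_2 = 2: Horner steps 5 → 0, so m(2) = 0.
  α_3 = 4: Horner steps 5 → 10, so m(4) = 10.
  α_4 = 6: Horner steps 5 → 9, so m(6) = 9.
Codeword c = [7, 0, 10, 9] ∈ F_11^4.


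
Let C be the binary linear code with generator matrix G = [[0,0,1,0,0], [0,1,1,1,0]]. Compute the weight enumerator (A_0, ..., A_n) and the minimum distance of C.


Weight distribution: A_0 = 1, A_1 = 1, A_2 = 1, A_3 = 1. Minimum distance d = 1.

Enumerate all 2^2 = 4 messages m ∈ F_2^2.
For each, compute codeword c = mG in F_2^5, then tally its weight.
  m = 00 → c = 00000, weight = 0.
  m = 10 → c = 00100, weight = 1.
  m = 01 → c = 01110, weight = 3.
  m = 11 → c = 01010, weight = 2.
Tally weights:
  weight 0: 1 codewords.
  weight 1: 1 codewords.
  weight 2: 1 codewords.
  weight 3: 1 codewords.
Minimum distance d = smallest w > 0 with A_w > 0 = 1.
Sanity: Σ A_w = 4 = 2^2 = 4 ✓.


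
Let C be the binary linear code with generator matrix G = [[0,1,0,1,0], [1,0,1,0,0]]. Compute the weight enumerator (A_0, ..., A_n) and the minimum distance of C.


Weight distribution: A_0 = 1, A_2 = 2, A_4 = 1. Minimum distance d = 2.

Enumerate all 2^2 = 4 messages m ∈ F_2^2.
For each, compute codeword c = mG in F_2^5, then tally its weight.
  m = 00 → c = 00000, weight = 0.
  m = 10 → c = 01010, weight = 2.
  m = 01 → c = 10100, weight = 2.
  m = 11 → c = 11110, weight = 4.
Tally weights:
  weight 0: 1 codewords.
  weight 2: 2 codewords.
  weight 4: 1 codewords.
Minimum distance d = smallest w > 0 with A_w > 0 = 2.
Sanity: Σ A_w = 4 = 2^2 = 4 ✓.


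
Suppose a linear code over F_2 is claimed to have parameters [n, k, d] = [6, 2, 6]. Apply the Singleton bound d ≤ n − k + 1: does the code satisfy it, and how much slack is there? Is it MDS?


Singleton RHS = n − k + 1 = 5, slack = -1, bound violated (no such code; not MDS).

Singleton bound: d ≤ n − k + 1.
Here n = 6, k = 2, so n − k + 1 = 5.
Given d = 6, check d ≤ 5: NO.
Slack = (n − k + 1) − d = -1.
The slack is negative: d = 6 exceeds n − k + 1 = 5 by 1, so the Singleton bound is violated and no linear [6, 2, 6]_2 code can exist. In particular it is not MDS (MDS requires d = n − k + 1 exactly).
Description: the claimed parameters are [6, 2, 6]_2; such a code would be impossible (violates the Singleton bound).


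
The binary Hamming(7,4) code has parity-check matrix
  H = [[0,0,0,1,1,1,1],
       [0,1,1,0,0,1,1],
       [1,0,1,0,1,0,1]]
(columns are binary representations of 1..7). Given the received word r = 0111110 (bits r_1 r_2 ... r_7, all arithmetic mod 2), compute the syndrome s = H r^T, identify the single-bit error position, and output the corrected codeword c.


s = (1, 1, 0)^T, error position = 6, corrected codeword c = 0111100

Compute s = H r^T mod 2 one row at a time:
  s_1 = 1 + 1 + 1 + 0 = 3 ≡ 1 (mod 2).
  s_2 = 1 + 1 + 1 + 0 = 3 ≡ 1 (mod 2).
  s_3 = 0 + 1 + 1 + 0 = 2 ≡ 0 (mod 2).
s = (1, 1, 0)^T — this equals column 6 of H (binary 110), so error is at position 6.
Correct: flip bit 6 of r = 0111110 to get c = 0111100.


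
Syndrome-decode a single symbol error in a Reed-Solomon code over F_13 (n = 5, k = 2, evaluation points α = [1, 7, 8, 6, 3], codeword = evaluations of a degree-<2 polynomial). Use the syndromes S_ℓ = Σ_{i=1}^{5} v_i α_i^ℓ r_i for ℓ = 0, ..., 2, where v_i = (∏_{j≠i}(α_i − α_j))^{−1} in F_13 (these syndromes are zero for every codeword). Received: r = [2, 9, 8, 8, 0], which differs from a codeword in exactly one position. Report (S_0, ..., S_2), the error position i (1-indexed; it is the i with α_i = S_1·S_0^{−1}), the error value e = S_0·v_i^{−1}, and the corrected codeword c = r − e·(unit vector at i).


S = (6, 10, 8), error at position 4, error magnitude e = 11, c = [2, 9, 8, 10, 0].

Step 1: column multipliers v_i = (∏_{j≠i}(α_i − α_j))^{−1} mod 13.
  i = 1 (α = 1): (1−7)(1−8)(1−6)(1−3) = (−6)·(−7)·(−5)·(−2) = 420 ≡ 4, so v_1 = 4^{−1} = 10 (mod 13).
  i = 2 (α = 7): (7−1)(7−8)(7−6)(7−3) = 6·(−1)·1·4 = −24 ≡ 2, so v_2 = 2^{−1} = 7 (mod 13).
  i = 3 (α = 8): (8−1)(8−7)(8−6)(8−3) = 7·1·2·5 = 70 ≡ 5, so v_3 = 5^{−1} = 8 (mod 13).
  i = 4 (α = 6): (6−1)(6−7)(6−8)(6−3) = 5·(−1)·(−2)·3 = 30 ≡ 4, so v_4 = 4^{−1} = 10 (mod 13).
  i = 5 (α = 3): (3−1)(3−7)(3−8)(3−6) = 2·(−4)·(−5)·(−3) = −120 ≡ 10, so v_5 = 10^{−1} = 4 (mod 13).
  v = [10, 7, 8, 10, 4].
Step 2: syndromes of r = [2, 9, 8, 8, 0] (all sums mod 13).
  S_0 = Σ v_i r_i = 10·2 + 7·9 + 8·8 + 10·8 + 4·0 = 227 ≡ 6.
  S_1 = Σ v_i α_i r_i = 10·1·2 + 7·7·9 + 8·8·8 + 10·6·8 + 4·3·0 = 1453 ≡ 10.
  α_i^2 mod 13 = [1, 10, 12, 10, 9].
  S_2 = Σ v_i α_i^2 r_i = 10·1·2 + 7·10·9 + 8·12·8 + 10·10·8 + 4·9·0 = 2218 ≡ 8.
  S = (6, 10, 8) ≠ 0, so r is not a codeword (an error is present).
Step 3: locate the error. For a single error e at position i, S_ℓ = v_i·e·α_i^ℓ, so α_err = S_1/S_0.
  S_0^{−1} = 6^{−1} = 11 (mod 13), so α_err = 10·11 = 110 ≡ 6 = α_4. Error position i = 4.
  Consistency check: S_2/S_1 = 8·4 = 32 ≡ 6 = α_err ✓ (single-error assumption holds).
Step 4: error magnitude e = S_0/v_4 = S_0·∏_{j≠4}(α_4 − α_j) = 6·4 = 24 ≡ 11 (mod 13).
Step 5: correct position 4: c_4 = r_4 − e = 8 − 11 ≡ 10 (mod 13). Hence c = [2, 9, 8, 10, 0].
  Check: interpolating c through the α_i gives m(x) = 3 + 12·x (degree < 2) with m(α_i) = c_i for every i, so c is indeed a codeword.


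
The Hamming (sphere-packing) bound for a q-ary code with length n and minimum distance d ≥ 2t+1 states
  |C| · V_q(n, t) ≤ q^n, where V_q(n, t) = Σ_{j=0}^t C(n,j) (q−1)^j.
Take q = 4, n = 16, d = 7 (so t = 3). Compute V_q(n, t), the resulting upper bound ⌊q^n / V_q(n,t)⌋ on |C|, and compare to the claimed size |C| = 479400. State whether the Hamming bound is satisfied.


V_q(n, t) = 16249, q^n = 4294967296, Hamming bound = 264321, |C| = 479400 > bound (violated).

Step 1: Compute V_q(n, t) = Σ_{j=0}^3 C(n, j) (q−1)^j.
  j = 0: C(16,0)·(3)^0 = 1·1 = 1.
  j = 1: C(16,1)·(3)^1 = 16·3 = 48.
  j = 2: C(16,2)·(3)^2 = 120·9 = 1080.
  j = 3: C(16,3)·(3)^3 = 560·27 = 15120.
  V_q(n, t) = 1 + 48 + 1080 + 15120 = 16249.
Step 2: q^n = 4^16 = 4294967296.
Step 3: Hamming bound ⌊q^n / V_q(n,t)⌋ = ⌊4294967296/16249⌋ = 264321.
Step 4: Compare |C| = 479400 to 264321: violated.
The claimed |C| lies above the Hamming bound, so no 4-ary code of length 16 with d ≥ 7 can have 479400 codewords.


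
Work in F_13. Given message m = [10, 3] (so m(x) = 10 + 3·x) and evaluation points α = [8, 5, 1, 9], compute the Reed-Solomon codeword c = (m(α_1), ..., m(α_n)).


c = [8, 12, 0, 11]

Message polynomial: m(x) = 10 + 3·x (mod 13).
For each evaluation point α_i, compute m(α_i) mod 13:
  α_1 = 8: Horner steps 3 → 8, so m(8) = 8.
  α_2 = 5: Horner steps 3 → 12, so m(5) = 12.
  α_3 = 1: Horner steps 3 → 0, so m(1) = 0.
  α_4 = 9: Horner steps 3 → 11, so m(9) = 11.
Codeword c = [8, 12, 0, 11] ∈ F_13^4.


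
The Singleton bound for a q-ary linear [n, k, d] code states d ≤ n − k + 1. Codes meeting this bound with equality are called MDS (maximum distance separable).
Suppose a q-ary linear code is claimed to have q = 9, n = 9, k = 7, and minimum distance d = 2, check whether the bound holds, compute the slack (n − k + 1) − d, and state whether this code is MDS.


Singleton RHS = n − k + 1 = 3, slack = 1, bound satisfied, not MDS.

Singleton bound: d ≤ n − k + 1.
Here n = 9, k = 7, so n − k + 1 = 3.
Given d = 2, check d ≤ 3: YES.
Slack = (n − k + 1) − d = 1.
The code is NOT MDS (slack = 1 > 0).
Description: the claimed parameters are [9, 7, 2]_9; such a code would be non-MDS.


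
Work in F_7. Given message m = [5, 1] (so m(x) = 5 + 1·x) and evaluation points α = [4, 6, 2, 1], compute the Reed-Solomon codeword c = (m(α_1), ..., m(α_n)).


c = [2, 4, 0, 6]

Message polynomial: m(x) = 5 + 1·x (mod 7).
For each evaluation point α_i, compute m(α_i) mod 7:
  α_1 = 4: Horner steps 1 → 2, so m(4) = 2.
  α_2 = 6: Horner steps 1 → 4, so m(6) = 4.
  α_3 = 2: Horner steps 1 → 0, so m(2) = 0.
  α_4 = 1: Horner steps 1 → 6, so m(1) = 6.
Codeword c = [2, 4, 0, 6] ∈ F_7^4.


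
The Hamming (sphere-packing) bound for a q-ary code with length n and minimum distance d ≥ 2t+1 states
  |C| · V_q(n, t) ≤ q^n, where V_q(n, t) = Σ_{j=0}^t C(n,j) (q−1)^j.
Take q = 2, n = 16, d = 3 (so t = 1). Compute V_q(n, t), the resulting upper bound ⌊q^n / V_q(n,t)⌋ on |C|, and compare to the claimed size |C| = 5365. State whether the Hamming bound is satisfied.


V_q(n, t) = 17, q^n = 65536, Hamming bound = 3855, |C| = 5365 > bound (violated).

Step 1: Compute V_q(n, t) = Σ_{j=0}^1 C(n, j) (q−1)^j.
  j = 0: C(16,0)·(1)^0 = 1·1 = 1.
  j = 1: C(16,1)·(1)^1 = 16·1 = 16.
  V_q(n, t) = 1 + 16 = 17.
Step 2: q^n = 2^16 = 65536.
Step 3: Hamming bound ⌊q^n / V_q(n,t)⌋ = ⌊65536/17⌋ = 3855.
Step 4: Compare |C| = 5365 to 3855: violated.
The claimed |C| lies above the Hamming bound, so no 2-ary code of length 16 with d ≥ 3 can have 5365 codewords.


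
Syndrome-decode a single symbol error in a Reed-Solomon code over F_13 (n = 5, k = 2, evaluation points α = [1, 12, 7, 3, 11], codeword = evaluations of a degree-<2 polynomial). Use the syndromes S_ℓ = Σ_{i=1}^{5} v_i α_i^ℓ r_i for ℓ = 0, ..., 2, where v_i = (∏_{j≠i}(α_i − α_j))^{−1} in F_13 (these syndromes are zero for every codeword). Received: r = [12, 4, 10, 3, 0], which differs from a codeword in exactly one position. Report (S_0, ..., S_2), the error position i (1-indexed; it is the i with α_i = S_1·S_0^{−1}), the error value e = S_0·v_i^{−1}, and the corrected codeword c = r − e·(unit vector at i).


S = (1, 3, 9), error at position 4, error magnitude e = 9, c = [12, 4, 10, 7, 0].

Step 1: column multipliers v_i = (∏_{j≠i}(α_i − α_j))^{−1} mod 13.
  i = 1 (α = 1): (1−12)(1−7)(1−3)(1−11) = (−11)·(−6)·(−2)·(−10) = 1320 ≡ 7, so v_1 = 7^{−1} = 2 (mod 13).
  i = 2 (α = 12): (12−1)(12−7)(12−3)(12−11) = 11·5·9·1 = 495 ≡ 1, so v_2 = 1^{−1} = 1 (mod 13).
  i = 3 (α = 7): (7−1)(7−12)(7−3)(7−11) = 6·(−5)·4·(−4) = 480 ≡ 12, so v_3 = 12^{−1} = 12 (mod 13).
  i = 4 (α = 3): (3−1)(3−12)(3−7)(3−11) = 2·(−9)·(−4)·(−8) = −576 ≡ 9, so v_4 = 9^{−1} = 3 (mod 13).
  i = 5 (α = 11): (11−1)(11−12)(11−7)(11−3) = 10·(−1)·4·8 = −320 ≡ 5, so v_5 = 5^{−1} = 8 (mod 13).
  v = [2, 1, 12, 3, 8].
Step 2: syndromes of r = [12, 4, 10, 3, 0] (all sums mod 13).
  S_0 = Σ v_i r_i = 2·12 + 1·4 + 12·10 + 3·3 + 8·0 = 157 ≡ 1.
  S_1 = Σ v_i α_i r_i = 2·1·12 + 1·12·4 + 12·7·10 + 3·3·3 + 8·11·0 = 939 ≡ 3.
  α_i^2 mod 13 = [1, 1, 10, 9, 4].
  S_2 = Σ v_i α_i^2 r_i = 2·1·12 + 1·1·4 + 12·10·10 + 3·9·3 + 8·4·0 = 1309 ≡ 9.
  S = (1, 3, 9) ≠ 0, so r is not a codeword (an error is present).
Step 3: locate the error. For a single error e at position i, S_ℓ = v_i·e·α_i^ℓ, so α_err = S_1/S_0.
  S_0^{−1} = 1^{−1} = 1 (mod 13), so α_err = 3·1 = 3 ≡ 3 = α_4. Error position i = 4.
  Consistency check: S_2/S_1 = 9·9 = 81 ≡ 3 = α_err ✓ (single-error assumption holds).
Step 4: error magnitude e = S_0/v_4 = S_0·∏_{j≠4}(α_4 − α_j) = 1·9 = 9 ≡ 9 (mod 13).
Step 5: correct position 4: c_4 = r_4 − e = 3 − 9 ≡ 7 (mod 13). Hence c = [12, 4, 10, 7, 0].
  Check: interpolating c through the α_i gives m(x) = 8 + 4·x (degree < 2) with m(α_i) = c_i for every i, so c is indeed a codeword.


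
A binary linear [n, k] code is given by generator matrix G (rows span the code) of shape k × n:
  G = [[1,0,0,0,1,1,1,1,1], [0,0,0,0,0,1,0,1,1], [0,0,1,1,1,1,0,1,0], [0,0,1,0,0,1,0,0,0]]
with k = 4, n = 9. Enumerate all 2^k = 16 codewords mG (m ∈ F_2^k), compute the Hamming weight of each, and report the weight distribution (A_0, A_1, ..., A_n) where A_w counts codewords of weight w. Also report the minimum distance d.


Weight distribution: A_0 = 1, A_2 = 1, A_3 = 4, A_4 = 3, A_5 = 4, A_6 = 3. Minimum distance d = 2.

Enumerate all 2^4 = 16 messages m ∈ F_2^4.
For each, compute codeword c = mG in F_2^9, then tally its weight.
  m = 0000 → c = 000000000, weight = 0.
  m = 1000 → c = 100011111, weight = 6.
  m = 0100 → c = 000001011, weight = 3.
  m = 1100 → c = 100010100, weight = 3.
  m = 0010 → c = 001111010, weight = 5.
  m = 1010 → c = 101100101, weight = 5.
  m = 0110 → c = 001110001, weight = 4.
  m = 1110 → c = 101101110, weight = 6.
  m = 0001 → c = 001001000, weight = 2.
  m = 1001 → c = 101010111, weight = 6.
  m = 0101 → c = 001000011, weight = 3.
  m = 1101 → c = 101011100, weight = 5.
  m = 0011 → c = 000110010, weight = 3.
  m = 1011 → c = 100101101, weight = 5.
  m = 0111 → c = 000111001, weight = 4.
  m = 1111 → c = 100100110, weight = 4.
Tally weights:
  weight 0: 1 codewords.
  weight 2: 1 codewords.
  weight 3: 4 codewords.
  weight 4: 3 codewords.
  weight 5: 4 codewords.
  weight 6: 3 codewords.
Minimum distance d = smallest w > 0 with A_w > 0 = 2.
Sanity: Σ A_w = 16 = 2^4 = 16 ✓.


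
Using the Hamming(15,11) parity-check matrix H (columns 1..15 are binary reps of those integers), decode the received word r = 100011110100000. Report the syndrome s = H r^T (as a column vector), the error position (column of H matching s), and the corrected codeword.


s = (0, 1, 1, 1)^T, error position = 7, corrected codeword c = 100011010100000

Compute s = H r^T mod 2 one row at a time:
  s_1 = 1 + 0 + 1 + 0 + 0 + 0 + 0 + 0 = 2 ≡ 0 (mod 2).
  s_2 = 0 + 1 + 1 + 1 + 0 + 0 + 0 + 0 = 3 ≡ 1 (mod 2).
  s_3 = 0 + 0 + 1 + 1 + 1 + 0 + 0 + 0 = 3 ≡ 1 (mod 2).
  s_4 = 1 + 0 + 1 + 1 + 0 + 0 + 0 + 0 = 3 ≡ 1 (mod 2).
s = (0, 1, 1, 1)^T — this equals column 7 of H (binary 0111), so error is at position 7.
Correct: flip bit 7 of r = 100011110100000 to get c = 100011010100000.


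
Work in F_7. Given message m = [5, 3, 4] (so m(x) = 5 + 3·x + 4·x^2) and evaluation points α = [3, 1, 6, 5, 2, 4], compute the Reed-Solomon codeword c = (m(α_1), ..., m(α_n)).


c = [1, 5, 6, 1, 6, 4]

Message polynomial: m(x) = 5 + 3·x + 4·x^2 (mod 7).
For each evaluation point α_i, compute m(α_i) mod 7:
  α_1 = 3: Horner steps 4 → 1 → 1, so m(3) = 1.
  α_2 = 1: Horner steps 4 → 0 → 5, so m(1) = 5.
  α_3 = 6: Horner steps 4 → 6 → 6, so m(6) = 6.
  α_4 = 5: Horner steps 4 → 2 → 1, so m(5) = 1.
  α_5 = 2: Horner steps 4 → 4 → 6, so m(2) = 6.
  α_6 = 4: Horner steps 4 → 5 → 4, so m(4) = 4.
Codeword c = [1, 5, 6, 1, 6, 4] ∈ F_7^6.


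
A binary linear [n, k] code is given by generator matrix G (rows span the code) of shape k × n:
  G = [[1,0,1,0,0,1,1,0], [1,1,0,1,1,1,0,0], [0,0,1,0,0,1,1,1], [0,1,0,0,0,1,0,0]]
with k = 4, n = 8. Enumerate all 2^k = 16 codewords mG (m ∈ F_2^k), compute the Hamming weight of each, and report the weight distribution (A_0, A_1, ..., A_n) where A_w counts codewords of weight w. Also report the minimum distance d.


Weight distribution: A_0 = 1, A_2 = 2, A_3 = 2, A_4 = 5, A_5 = 4, A_7 = 2. Minimum distance d = 2.

Enumerate all 2^4 = 16 messages m ∈ F_2^4.
For each, compute codeword c = mG in F_2^8, then tally its weight.
  m = 0000 → c = 00000000, weight = 0.
  m = 1000 → c = 10100110, weight = 4.
  m = 0100 → c = 11011100, weight = 5.
  m = 1100 → c = 01111010, weight = 5.
  m = 0010 → c = 00100111, weight = 4.
  m = 1010 → c = 10000001, weight = 2.
  m = 0110 → c = 11111011, weight = 7.
  m = 1110 → c = 01011101, weight = 5.
  m = 0001 → c = 01000100, weight = 2.
  m = 1001 → c = 11100010, weight = 4.
  m = 0101 → c = 10011000, weight = 3.
  m = 1101 → c = 00111110, weight = 5.
  m = 0011 → c = 01100011, weight = 4.
  m = 1011 → c = 11000101, weight = 4.
  m = 0111 → c = 10111111, weight = 7.
  m = 1111 → c = 00011001, weight = 3.
Tally weights:
  weight 0: 1 codewords.
  weight 2: 2 codewords.
  weight 3: 2 codewords.
  weight 4: 5 codewords.
  weight 5: 4 codewords.
  weight 7: 2 codewords.
Minimum distance d = smallest w > 0 with A_w > 0 = 2.
Sanity: Σ A_w = 16 = 2^4 = 16 ✓.


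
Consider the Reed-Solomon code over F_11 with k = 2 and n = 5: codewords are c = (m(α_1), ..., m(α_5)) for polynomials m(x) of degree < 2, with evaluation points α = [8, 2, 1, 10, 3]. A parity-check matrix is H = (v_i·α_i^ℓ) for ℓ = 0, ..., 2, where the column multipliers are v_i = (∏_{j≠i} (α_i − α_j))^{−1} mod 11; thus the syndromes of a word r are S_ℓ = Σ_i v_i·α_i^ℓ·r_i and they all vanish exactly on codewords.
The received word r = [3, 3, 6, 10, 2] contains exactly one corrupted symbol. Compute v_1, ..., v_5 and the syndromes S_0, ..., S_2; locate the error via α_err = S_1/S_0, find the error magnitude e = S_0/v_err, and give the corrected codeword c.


S = (3, 6, 1), error at position 2, error magnitude e = 10, c = [3, 4, 6, 10, 2].

Step 1: column multipliers v_i = (∏_{j≠i}(α_i − α_j))^{−1} mod 11.
  i = 1 (α = 8): (8−2)(8−1)(8−10)(8−3) = 6·7·(−2)·5 = −420 ≡ 9, so v_1 = 9^{−1} = 5 (mod 11).
  i = 2 (α = 2): (2−8)(2−1)(2−10)(2−3) = (−6)·1·(−8)·(−1) = −48 ≡ 7, so v_2 = 7^{−1} = 8 (mod 11).
  i = 3 (α = 1): (1−8)(1−2)(1−10)(1−3) = (−7)·(−1)·(−9)·(−2) = 126 ≡ 5, so v_3 = 5^{−1} = 9 (mod 11).
  i = 4 (α = 10): (10−8)(10−2)(10−1)(10−3) = 2·8·9·7 = 1008 ≡ 7, so v_4 = 7^{−1} = 8 (mod 11).
  i = 5 (α = 3): (3−8)(3−2)(3−1)(3−10) = (−5)·1·2·(−7) = 70 ≡ 4, so v_5 = 4^{−1} = 3 (mod 11).
  v = [5, 8, 9, 8, 3].
Step 2: syndromes of r = [3, 3, 6, 10, 2] (all sums mod 11).
  S_0 = Σ v_i r_i = 5·3 + 8·3 + 9·6 + 8·10 + 3·2 = 179 ≡ 3.
  S_1 = Σ v_i α_i r_i = 5·8·3 + 8·2·3 + 9·1·6 + 8·10·10 + 3·3·2 = 1040 ≡ 6.
  α_i^2 mod 11 = [9, 4, 1, 1, 9].
  S_2 = Σ v_i α_i^2 r_i = 5·9·3 + 8·4·3 + 9·1·6 + 8·1·10 + 3·9·2 = 419 ≡ 1.
  S = (3, 6, 1) ≠ 0, so r is not a codeword (an error is present).
Step 3: locate the error. For a single error e at position i, S_ℓ = v_i·e·α_i^ℓ, so α_err = S_1/S_0.
  S_0^{−1} = 3^{−1} = 4 (mod 11), so α_err = 6·4 = 24 ≡ 2 = α_2. Error position i = 2.
  Consistency check: S_2/S_1 = 1·2 = 2 ≡ 2 = α_err ✓ (single-error assumption holds).
Step 4: error magnitude e = S_0/v_2 = S_0·∏_{j≠2}(α_2 − α_j) = 3·7 = 21 ≡ 10 (mod 11).
Step 5: correct position 2: c_2 = r_2 − e = 3 − 10 ≡ 4 (mod 11). Hence c = [3, 4, 6, 10, 2].
  Check: interpolating c through the α_i gives m(x) = 8 + 9·x (degree < 2) with m(α_i) = c_i for every i, so c is indeed a codeword.


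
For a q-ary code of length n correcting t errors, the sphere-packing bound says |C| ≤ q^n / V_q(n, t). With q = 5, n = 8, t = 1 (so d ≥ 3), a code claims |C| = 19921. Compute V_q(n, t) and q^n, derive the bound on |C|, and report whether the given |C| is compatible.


V_q(n, t) = 33, q^n = 390625, Hamming bound = 11837, |C| = 19921 > bound (violated).

Step 1: Compute V_q(n, t) = Σ_{j=0}^1 C(n, j) (q−1)^j.
  j = 0: C(8,0)·(4)^0 = 1·1 = 1.
  j = 1: C(8,1)·(4)^1 = 8·4 = 32.
  V_q(n, t) = 1 + 32 = 33.
Step 2: q^n = 5^8 = 390625.
Step 3: Hamming bound ⌊q^n / V_q(n,t)⌋ = ⌊390625/33⌋ = 11837.
Step 4: Compare |C| = 19921 to 11837: violated.
The claimed |C| lies above the Hamming bound, so no 5-ary code of length 8 with d ≥ 3 can have 19921 codewords.


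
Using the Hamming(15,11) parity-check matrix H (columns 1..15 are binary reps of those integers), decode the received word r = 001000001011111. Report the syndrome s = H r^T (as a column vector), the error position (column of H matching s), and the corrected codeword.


s = (0, 0, 0, 1)^T, error position = 1, corrected codeword c = 101000001011111

Compute s = H r^T mod 2 one row at a time:
  s_1 = 0 + 1 + 0 + 1 + 1 + 1 + 1 + 1 = 6 ≡ 0 (mod 2).
  s_2 = 0 + 0 + 0 + 0 + 1 + 1 + 1 + 1 = 4 ≡ 0 (mod 2).
  s_3 = 0 + 1 + 0 + 0 + 0 + 1 + 1 + 1 = 4 ≡ 0 (mod 2).
  s_4 = 0 + 1 + 0 + 0 + 1 + 1 + 1 + 1 = 5 ≡ 1 (mod 2).
s = (0, 0, 0, 1)^T — this equals column 1 of H (binary 0001), so error is at position 1.
Correct: flip bit 1 of r = 001000001011111 to get c = 101000001011111.


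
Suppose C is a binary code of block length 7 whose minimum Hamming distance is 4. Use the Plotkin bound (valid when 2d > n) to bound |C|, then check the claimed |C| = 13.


Plotkin bound M ≤ 8; given |C| = 13 > bound (violated).

Check applicability: 2d = 8, n = 7.
2d − n = 1 > 0, so Plotkin applies.
Compute d/(2d−n) = 4/1 ≈ 4.0000.
⌊d/(2d−n)⌋ = 4.
Plotkin bound: M ≤ 2·4 = 8.
Given |C| = 13, check: VIOLATED.
This |C| is above the Plotkin bound, so no binary code with n = 7, d = 4 and 13 codewords exists.


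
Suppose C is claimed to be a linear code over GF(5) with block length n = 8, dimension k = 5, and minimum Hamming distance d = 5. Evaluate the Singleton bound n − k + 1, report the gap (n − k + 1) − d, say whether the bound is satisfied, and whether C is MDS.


Singleton RHS = n − k + 1 = 4, slack = -1, bound violated (no such code; not MDS).

Singleton bound: d ≤ n − k + 1.
Here n = 8, k = 5, so n − k + 1 = 4.
Given d = 5, check d ≤ 4: NO.
Slack = (n − k + 1) − d = -1.
The slack is negative: d = 5 exceeds n − k + 1 = 4 by 1, so the Singleton bound is violated and no linear [8, 5, 5]_5 code can exist. In particular it is not MDS (MDS requires d = n − k + 1 exactly).
Description: the claimed parameters are [8, 5, 5]_5; such a code would be impossible (violates the Singleton bound).


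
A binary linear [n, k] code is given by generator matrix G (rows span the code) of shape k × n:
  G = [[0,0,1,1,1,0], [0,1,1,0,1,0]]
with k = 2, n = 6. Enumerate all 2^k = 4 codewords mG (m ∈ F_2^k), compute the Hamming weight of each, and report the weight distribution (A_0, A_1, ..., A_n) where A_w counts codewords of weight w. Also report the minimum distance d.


Weight distribution: A_0 = 1, A_2 = 1, A_3 = 2. Minimum distance d = 2.

Enumerate all 2^2 = 4 messages m ∈ F_2^2.
For each, compute codeword c = mG in F_2^6, then tally its weight.
  m = 00 → c = 000000, weight = 0.
  m = 10 → c = 001110, weight = 3.
  m = 01 → c = 011010, weight = 3.
  m = 11 → c = 010100, weight = 2.
Tally weights:
  weight 0: 1 codewords.
  weight 2: 1 codewords.
  weight 3: 2 codewords.
Minimum distance d = smallest w > 0 with A_w > 0 = 2.
Sanity: Σ A_w = 4 = 2^2 = 4 ✓.


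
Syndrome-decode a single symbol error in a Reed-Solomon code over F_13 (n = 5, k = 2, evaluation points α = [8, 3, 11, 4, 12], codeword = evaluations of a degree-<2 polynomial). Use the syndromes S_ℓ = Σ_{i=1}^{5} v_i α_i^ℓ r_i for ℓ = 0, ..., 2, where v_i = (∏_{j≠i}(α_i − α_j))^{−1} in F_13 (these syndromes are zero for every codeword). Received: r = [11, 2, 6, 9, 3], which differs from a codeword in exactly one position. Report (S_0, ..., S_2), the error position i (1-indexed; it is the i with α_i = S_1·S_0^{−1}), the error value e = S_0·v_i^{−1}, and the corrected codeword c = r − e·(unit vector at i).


S = (8, 5, 8), error at position 5, error magnitude e = 3, c = [11, 2, 6, 9, 0].

Step 1: column multipliers v_i = (∏_{j≠i}(α_i − α_j))^{−1} mod 13.
  i = 1 (α = 8): (8−3)(8−11)(8−4)(8−12) = 5·(−3)·4·(−4) = 240 ≡ 6, so v_1 = 6^{−1} = 11 (mod 13).
  i = 2 (α = 3): (3−8)(3−11)(3−4)(3−12) = (−5)·(−8)·(−1)·(−9) = 360 ≡ 9, so v_2 = 9^{−1} = 3 (mod 13).
  i = 3 (α = 11): (11−8)(11−3)(11−4)(11−12) = 3·8·7·(−1) = −168 ≡ 1, so v_3 = 1^{−1} = 1 (mod 13).
  i = 4 (α = 4): (4−8)(4−3)(4−11)(4−12) = (−4)·1·(−7)·(−8) = −224 ≡ 10, so v_4 = 10^{−1} = 4 (mod 13).
  i = 5 (α = 12): (12−8)(12−3)(12−11)(12−4) = 4·9·1·8 = 288 ≡ 2, so v_5 = 2^{−1} = 7 (mod 13).
  v = [11, 3, 1, 4, 7].
Step 2: syndromes of r = [11, 2, 6, 9, 3] (all sums mod 13).
  S_0 = Σ v_i r_i = 11·11 + 3·2 + 1·6 + 4·9 + 7·3 = 190 ≡ 8.
  S_1 = Σ v_i α_i r_i = 11·8·11 + 3·3·2 + 1·11·6 + 4·4·9 + 7·12·3 = 1448 ≡ 5.
  α_i^2 mod 13 = [12, 9, 4, 3, 1].
  S_2 = Σ v_i α_i^2 r_i = 11·12·11 + 3·9·2 + 1·4·6 + 4·3·9 + 7·1·3 = 1659 ≡ 8.
  S = (8, 5, 8) ≠ 0, so r is not a codeword (an error is present).
Step 3: locate the error. For a single error e at position i, S_ℓ = v_i·e·α_i^ℓ, so α_err = S_1/S_0.
  S_0^{−1} = 8^{−1} = 5 (mod 13), so α_err = 5·5 = 25 ≡ 12 = α_5. Error position i = 5.
  Consistency check: S_2/S_1 = 8·8 = 64 ≡ 12 = α_err ✓ (single-error assumption holds).
Step 4: error magnitude e = S_0/v_5 = S_0·∏_{j≠5}(α_5 − α_j) = 8·2 = 16 ≡ 3 (mod 13).
Step 5: correct position 5: c_5 = r_5 − e = 3 − 3 ≡ 0 (mod 13). Hence c = [11, 2, 6, 9, 0].
  Check: interpolating c through the α_i gives m(x) = 7 + 7·x (degree < 2) with m(α_i) = c_i for every i, so c is indeed a codeword.


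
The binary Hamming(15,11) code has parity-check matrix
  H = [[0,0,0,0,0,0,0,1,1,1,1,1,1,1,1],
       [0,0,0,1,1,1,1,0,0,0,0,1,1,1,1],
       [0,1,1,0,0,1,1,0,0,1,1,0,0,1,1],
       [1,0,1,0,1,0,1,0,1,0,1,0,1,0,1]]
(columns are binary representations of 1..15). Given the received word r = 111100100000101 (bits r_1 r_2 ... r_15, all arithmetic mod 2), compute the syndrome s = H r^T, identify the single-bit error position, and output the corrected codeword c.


s = (0, 0, 0, 1)^T, error position = 1, corrected codeword c = 011100100000101

Compute s = H r^T mod 2 one row at a time:
  s_1 = 0 + 0 + 0 + 0 + 0 + 1 + 0 + 1 = 2 ≡ 0 (mod 2).
  s_2 = 1 + 0 + 0 + 1 + 0 + 1 + 0 + 1 = 4 ≡ 0 (mod 2).
  s_3 = 1 + 1 + 0 + 1 + 0 + 0 + 0 + 1 = 4 ≡ 0 (mod 2).
  s_4 = 1 + 1 + 0 + 1 + 0 + 0 + 1 + 1 = 5 ≡ 1 (mod 2).
s = (0, 0, 0, 1)^T — this equals column 1 of H (binary 0001), so error is at position 1.
Correct: flip bit 1 of r = 111100100000101 to get c = 011100100000101.


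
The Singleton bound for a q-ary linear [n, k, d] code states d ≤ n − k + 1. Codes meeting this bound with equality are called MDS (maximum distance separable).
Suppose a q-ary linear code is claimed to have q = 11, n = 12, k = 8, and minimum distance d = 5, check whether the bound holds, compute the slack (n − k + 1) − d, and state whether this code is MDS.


Singleton RHS = n − k + 1 = 5, slack = 0, bound satisfied, MDS.

Singleton bound: d ≤ n − k + 1.
Here n = 12, k = 8, so n − k + 1 = 5.
Given d = 5, check d ≤ 5: YES.
Slack = (n − k + 1) − d = 0.
The code is MDS (slack = 0).
Description: the claimed parameters are [12, 8, 5]_11; such a code would be MDS (meets Singleton bound).


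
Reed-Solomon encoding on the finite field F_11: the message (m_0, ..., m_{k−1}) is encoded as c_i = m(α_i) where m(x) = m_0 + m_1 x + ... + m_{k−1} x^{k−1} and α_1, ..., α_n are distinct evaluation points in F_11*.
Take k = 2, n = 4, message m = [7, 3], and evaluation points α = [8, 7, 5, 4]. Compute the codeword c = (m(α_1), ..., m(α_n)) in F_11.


c = [9, 6, 0, 8]

Message polynomial: m(x) = 7 + 3·x (mod 11).
For each evaluation point α_i, compute m(α_i) mod 11:
  α_1 = 8: Horner steps 3 → 9, so m(8) = 9.
  α_2 = 7: Horner steps 3 → 6, so m(7) = 6.
  α_3 = 5: Horner steps 3 → 0, so m(5) = 0.
  α_4 = 4: Horner steps 3 → 8, so m(4) = 8.
Codeword c = [9, 6, 0, 8] ∈ F_11^4.


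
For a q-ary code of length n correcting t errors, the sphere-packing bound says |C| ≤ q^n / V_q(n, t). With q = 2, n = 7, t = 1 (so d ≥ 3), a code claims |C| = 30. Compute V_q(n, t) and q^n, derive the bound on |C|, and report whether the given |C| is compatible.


V_q(n, t) = 8, q^n = 128, Hamming bound = 16, |C| = 30 > bound (violated).

Step 1: Compute V_q(n, t) = Σ_{j=0}^1 C(n, j) (q−1)^j.
  j = 0: C(7,0)·(1)^0 = 1·1 = 1.
  j = 1: C(7,1)·(1)^1 = 7·1 = 7.
  V_q(n, t) = 1 + 7 = 8.
Step 2: q^n = 2^7 = 128.
Step 3: Hamming bound ⌊q^n / V_q(n,t)⌋ = ⌊128/8⌋ = 16.
Step 4: Compare |C| = 30 to 16: violated.
The claimed |C| lies above the Hamming bound, so no 2-ary code of length 7 with d ≥ 3 can have 30 codewords.


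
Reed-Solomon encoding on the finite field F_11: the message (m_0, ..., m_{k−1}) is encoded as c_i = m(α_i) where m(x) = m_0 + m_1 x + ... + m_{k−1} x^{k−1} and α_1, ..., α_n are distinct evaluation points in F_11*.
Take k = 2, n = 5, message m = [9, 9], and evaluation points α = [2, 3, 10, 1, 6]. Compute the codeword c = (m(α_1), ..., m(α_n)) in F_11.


c = [5, 3, 0, 7, 8]

Message polynomial: m(x) = 9 + 9·x (mod 11).
For each evaluation point α_i, compute m(α_i) mod 11:
  α_1 = 2: Horner steps 9 → 5, so m(2) = 5.
  α_2 = 3: Horner steps 9 → 3, so m(3) = 3.
  α_3 = 10: Horner steps 9 → 0, so m(10) = 0.
  α_4 = 1: Horner steps 9 → 7, so m(1) = 7.
  α_5 = 6: Horner steps 9 → 8, so m(6) = 8.
Codeword c = [5, 3, 0, 7, 8] ∈ F_11^5.


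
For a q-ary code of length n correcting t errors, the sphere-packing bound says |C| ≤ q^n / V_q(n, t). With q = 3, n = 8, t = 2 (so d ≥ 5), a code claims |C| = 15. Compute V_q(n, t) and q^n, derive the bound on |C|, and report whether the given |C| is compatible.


V_q(n, t) = 129, q^n = 6561, Hamming bound = 50, |C| = 15 ≤ bound (satisfied).

Step 1: Compute V_q(n, t) = Σ_{j=0}^2 C(n, j) (q−1)^j.
  j = 0: C(8,0)·(2)^0 = 1·1 = 1.
  j = 1: C(8,1)·(2)^1 = 8·2 = 16.
  j = 2: C(8,2)·(2)^2 = 28·4 = 112.
  V_q(n, t) = 1 + 16 + 112 = 129.
Step 2: q^n = 3^8 = 6561.
Step 3: Hamming bound ⌊q^n / V_q(n,t)⌋ = ⌊6561/129⌋ = 50.
Step 4: Compare |C| = 15 to 50: satisfied.
The claimed |C| lies below the Hamming bound.


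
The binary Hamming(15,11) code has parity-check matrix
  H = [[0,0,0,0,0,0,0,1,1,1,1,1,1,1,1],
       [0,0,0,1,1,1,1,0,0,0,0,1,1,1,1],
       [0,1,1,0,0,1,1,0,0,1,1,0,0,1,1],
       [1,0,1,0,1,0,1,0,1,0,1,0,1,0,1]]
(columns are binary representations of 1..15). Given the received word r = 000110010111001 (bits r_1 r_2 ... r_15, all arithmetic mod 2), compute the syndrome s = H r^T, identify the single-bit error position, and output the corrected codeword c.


s = (1, 0, 1, 1)^T, error position = 11, corrected codeword c = 000110010101001

Compute s = H r^T mod 2 one row at a time:
  s_1 = 1 + 0 + 1 + 1 + 1 + 0 + 0 + 1 = 5 ≡ 1 (mod 2).
  s_2 = 1 + 1 + 0 + 0 + 1 + 0 + 0 + 1 = 4 ≡ 0 (mod 2).
  s_3 = 0 + 0 + 0 + 0 + 1 + 1 + 0 + 1 = 3 ≡ 1 (mod 2).
  s_4 = 0 + 0 + 1 + 0 + 0 + 1 + 0 + 1 = 3 ≡ 1 (mod 2).
s = (1, 0, 1, 1)^T — this equals column 11 of H (binary 1011), so error is at position 11.
Correct: flip bit 11 of r = 000110010111001 to get c = 000110010101001.


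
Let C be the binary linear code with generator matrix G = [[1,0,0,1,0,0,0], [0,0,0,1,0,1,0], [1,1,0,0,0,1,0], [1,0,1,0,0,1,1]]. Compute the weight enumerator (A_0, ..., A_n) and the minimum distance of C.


Weight distribution: A_0 = 1, A_1 = 1, A_2 = 4, A_3 = 4, A_4 = 3, A_5 = 3. Minimum distance d = 1.

Enumerate all 2^4 = 16 messages m ∈ F_2^4.
For each, compute codeword c = mG in F_2^7, then tally its weight.
  m = 0000 → c = 0000000, weight = 0.
  m = 1000 → c = 1001000, weight = 2.
  m = 0100 → c = 0001010, weight = 2.
  m = 1100 → c = 1000010, weight = 2.
  m = 0010 → c = 1100010, weight = 3.
  m = 1010 → c = 0101010, weight = 3.
  m = 0110 → c = 1101000, weight = 3.
  m = 1110 → c = 0100000, weight = 1.
  m = 0001 → c = 1010011, weight = 4.
  m = 1001 → c = 0011011, weight = 4.
  m = 0101 → c = 1011001, weight = 4.
  m = 1101 → c = 0010001, weight = 2.
  m = 0011 → c = 0110001, weight = 3.
  m = 1011 → c = 1111001, weight = 5.
  m = 0111 → c = 0111011, weight = 5.
  m = 1111 → c = 1110011, weight = 5.
Tally weights:
  weight 0: 1 codewords.
  weight 1: 1 codewords.
  weight 2: 4 codewords.
  weight 3: 4 codewords.
  weight 4: 3 codewords.
  weight 5: 3 codewords.
Minimum distance d = smallest w > 0 with A_w > 0 = 1.
Sanity: Σ A_w = 16 = 2^4 = 16 ✓.


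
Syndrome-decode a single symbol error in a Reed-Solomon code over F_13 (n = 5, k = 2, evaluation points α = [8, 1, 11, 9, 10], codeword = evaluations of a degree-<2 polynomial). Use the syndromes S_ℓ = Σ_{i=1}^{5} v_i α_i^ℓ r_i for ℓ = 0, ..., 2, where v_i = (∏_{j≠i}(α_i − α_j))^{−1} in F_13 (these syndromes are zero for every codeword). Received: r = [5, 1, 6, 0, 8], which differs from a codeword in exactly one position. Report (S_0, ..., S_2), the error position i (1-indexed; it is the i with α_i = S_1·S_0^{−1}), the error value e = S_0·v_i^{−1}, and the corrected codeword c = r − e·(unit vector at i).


S = (2, 9, 8), error at position 3, error magnitude e = 3, c = [5, 1, 3, 0, 8].

Step 1: column multipliers v_i = (∏_{j≠i}(α_i − α_j))^{−1} mod 13.
  i = 1 (α = 8): (8−1)(8−11)(8−9)(8−10) = 7·(−3)·(−1)·(−2) = −42 ≡ 10, so v_1 = 10^{−1} = 4 (mod 13).
  i = 2 (α = 1): (1−8)(1−11)(1−9)(1−10) = (−7)·(−10)·(−8)·(−9) = 5040 ≡ 9, so v_2 = 9^{−1} = 3 (mod 13).
  i = 3 (α = 11): (11−8)(11−1)(11−9)(11−10) = 3·10·2·1 = 60 ≡ 8, so v_3 = 8^{−1} = 5 (mod 13).
  i = 4 (α = 9): (9−8)(9−1)(9−11)(9−10) = 1·8·(−2)·(−1) = 16 ≡ 3, so v_4 = 3^{−1} = 9 (mod 13).
  i = 5 (α = 10): (10−8)(10−1)(10−11)(10−9) = 2·9·(−1)·1 = −18 ≡ 8, so v_5 = 8^{−1} = 5 (mod 13).
  v = [4, 3, 5, 9, 5].
Step 2: syndromes of r = [5, 1, 6, 0, 8] (all sums mod 13).
  S_0 = Σ v_i r_i = 4·5 + 3·1 + 5·6 + 9·0 + 5·8 = 93 ≡ 2.
  S_1 = Σ v_i α_i r_i = 4·8·5 + 3·1·1 + 5·11·6 + 9·9·0 + 5·10·8 = 893 ≡ 9.
  α_i^2 mod 13 = [12, 1, 4, 3, 9].
  S_2 = Σ v_i α_i^2 r_i = 4·12·5 + 3·1·1 + 5·4·6 + 9·3·0 + 5·9·8 = 723 ≡ 8.
  S = (2, 9, 8) ≠ 0, so r is not a codeword (an error is present).
Step 3: locate the error. For a single error e at position i, S_ℓ = v_i·e·α_i^ℓ, so α_err = S_1/S_0.
  S_0^{−1} = 2^{−1} = 7 (mod 13), so α_err = 9·7 = 63 ≡ 11 = α_3. Error position i = 3.
  Consistency check: S_2/S_1 = 8·3 = 24 ≡ 11 = α_err ✓ (single-error assumption holds).
Step 4: error magnitude e = S_0/v_3 = S_0·∏_{j≠3}(α_3 − α_j) = 2·8 = 16 ≡ 3 (mod 13).
Step 5: correct position 3: c_3 = r_3 − e = 6 − 3 ≡ 3 (mod 13). Hence c = [5, 1, 3, 0, 8].
  Check: interpolating c through the α_i gives m(x) = 6 + 8·x (degree < 2) with m(α_i) = c_i for every i, so c is indeed a codeword.


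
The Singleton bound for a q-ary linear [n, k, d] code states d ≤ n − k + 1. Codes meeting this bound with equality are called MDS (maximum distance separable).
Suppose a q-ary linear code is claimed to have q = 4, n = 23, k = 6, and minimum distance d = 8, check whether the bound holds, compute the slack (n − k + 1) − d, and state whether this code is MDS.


Singleton RHS = n − k + 1 = 18, slack = 10, bound satisfied, not MDS.

Singleton bound: d ≤ n − k + 1.
Here n = 23, k = 6, so n − k + 1 = 18.
Given d = 8, check d ≤ 18: YES.
Slack = (n − k + 1) − d = 10.
The code is NOT MDS (slack = 10 > 0).
Description: the claimed parameters are [23, 6, 8]_4; such a code would be non-MDS.


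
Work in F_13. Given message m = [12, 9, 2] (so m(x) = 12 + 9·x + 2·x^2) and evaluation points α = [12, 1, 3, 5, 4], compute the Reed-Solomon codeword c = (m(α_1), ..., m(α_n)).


c = [5, 10, 5, 3, 2]

Message polynomial: m(x) = 12 + 9·x + 2·x^2 (mod 13).
For each evaluation point α_i, compute m(α_i) mod 13:
  α_1 = 12: Horner steps 2 → 7 → 5, so m(12) = 5.
  α_2 = 1: Horner steps 2 → 11 → 10, so m(1) = 10.
  α_3 = 3: Horner steps 2 → 2 → 5, so m(3) = 5.
  α_4 = 5: Horner steps 2 → 6 → 3, so m(5) = 3.
  α_5 = 4: Horner steps 2 → 4 → 2, so m(4) = 2.
Codeword c = [5, 10, 5, 3, 2] ∈ F_13^5.
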